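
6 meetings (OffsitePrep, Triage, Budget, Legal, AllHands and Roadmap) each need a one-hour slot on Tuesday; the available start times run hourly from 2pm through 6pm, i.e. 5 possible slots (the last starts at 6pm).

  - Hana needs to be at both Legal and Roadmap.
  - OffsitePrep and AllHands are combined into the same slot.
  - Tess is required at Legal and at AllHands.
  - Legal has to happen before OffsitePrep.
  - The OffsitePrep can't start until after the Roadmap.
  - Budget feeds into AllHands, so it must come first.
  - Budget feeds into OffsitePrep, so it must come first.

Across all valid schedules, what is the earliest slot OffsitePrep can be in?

Precedence pushes OffsitePrep to at least 3pm.
OffsitePrep at 4pm is achievable: Budget in 2pm; AllHands in 4pm; Triage in 2pm; OffsitePrep in 4pm; Roadmap in 3pm; Legal in 2pm.
Nothing earlier works — the conflict constraints rule out every slot before 4pm.

4pm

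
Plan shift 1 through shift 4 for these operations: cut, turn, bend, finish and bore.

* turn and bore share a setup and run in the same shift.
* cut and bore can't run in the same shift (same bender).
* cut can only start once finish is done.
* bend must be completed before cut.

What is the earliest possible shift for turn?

shift 1

turn at shift 1 is achievable: bore -> shift 1; turn -> shift 1; finish -> shift 1; bend -> shift 1; cut -> shift 2.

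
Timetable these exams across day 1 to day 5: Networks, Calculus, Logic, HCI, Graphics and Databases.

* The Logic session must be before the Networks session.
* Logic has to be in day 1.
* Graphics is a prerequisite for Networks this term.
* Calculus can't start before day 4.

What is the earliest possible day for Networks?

Precedence pushes Networks to at least day 2.
Networks at day 2 is achievable: HCI in day 1, Databases in day 1, Networks in day 2, Calculus in day 4, Logic in day 1, Graphics in day 1.

day 2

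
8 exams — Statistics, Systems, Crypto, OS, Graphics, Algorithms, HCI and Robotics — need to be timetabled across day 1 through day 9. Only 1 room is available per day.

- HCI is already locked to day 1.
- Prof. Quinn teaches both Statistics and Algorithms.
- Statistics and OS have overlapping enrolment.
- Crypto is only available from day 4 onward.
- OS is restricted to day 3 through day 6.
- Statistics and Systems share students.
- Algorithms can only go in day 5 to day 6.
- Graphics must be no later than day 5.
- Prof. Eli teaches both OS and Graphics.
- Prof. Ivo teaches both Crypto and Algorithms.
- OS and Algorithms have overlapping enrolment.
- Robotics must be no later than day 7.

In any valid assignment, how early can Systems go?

Systems at day 2 is achievable: OS -> day 3, Statistics -> day 8, Algorithms -> day 5, Graphics -> day 4, Robotics -> day 7, HCI -> day 1, Crypto -> day 6, Systems -> day 2.
Nothing earlier works — the conflict and capacity constraints rule out every day before day 2.

day 2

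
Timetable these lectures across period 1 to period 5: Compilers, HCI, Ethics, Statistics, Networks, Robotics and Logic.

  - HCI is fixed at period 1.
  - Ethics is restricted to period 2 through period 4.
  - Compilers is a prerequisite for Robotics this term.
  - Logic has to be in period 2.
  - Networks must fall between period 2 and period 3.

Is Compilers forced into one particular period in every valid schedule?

Compilers can be period 1 (e.g. Statistics -> period 1; HCI -> period 1; Ethics -> period 2; Networks -> period 2; Logic -> period 2; Robotics -> period 2; Compilers -> period 1) or period 2 (e.g. Robotics -> period 3; Logic -> period 2; Statistics -> period 1; Compilers -> period 2; Ethics -> period 2; HCI -> period 1; Networks -> period 2).

No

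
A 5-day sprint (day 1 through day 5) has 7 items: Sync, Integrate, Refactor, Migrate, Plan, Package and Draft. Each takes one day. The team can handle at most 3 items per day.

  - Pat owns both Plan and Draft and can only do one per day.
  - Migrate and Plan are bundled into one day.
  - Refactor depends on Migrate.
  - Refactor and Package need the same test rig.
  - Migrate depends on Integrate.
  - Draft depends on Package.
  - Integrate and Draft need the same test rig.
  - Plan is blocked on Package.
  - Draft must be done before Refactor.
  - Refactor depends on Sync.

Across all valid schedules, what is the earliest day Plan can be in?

day 2

Precedence pushes Plan to at least day 2; Plan must be in the same day as Migrate, which can't be after day 4, so Plan is at most day 4.
Plan at day 2 is achievable: Integrate -> day 1, Draft -> day 3, Migrate -> day 2, Plan -> day 2, Refactor -> day 4, Package -> day 1, Sync -> day 1.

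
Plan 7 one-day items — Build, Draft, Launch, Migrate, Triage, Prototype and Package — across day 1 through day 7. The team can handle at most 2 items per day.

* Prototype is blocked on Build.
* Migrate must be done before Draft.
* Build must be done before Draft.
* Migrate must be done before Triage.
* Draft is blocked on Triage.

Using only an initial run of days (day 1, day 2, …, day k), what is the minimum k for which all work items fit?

The precedence chain requires at least 3 distinct days.
With at most 2 per day and 7 work items, at least 4 days are needed.
4 works (last occupied day: day 4): for example Triage in day 2, Build in day 1, Launch in day 3, Prototype in day 2, Migrate in day 1, Draft in day 3, Package in day 4.

4 days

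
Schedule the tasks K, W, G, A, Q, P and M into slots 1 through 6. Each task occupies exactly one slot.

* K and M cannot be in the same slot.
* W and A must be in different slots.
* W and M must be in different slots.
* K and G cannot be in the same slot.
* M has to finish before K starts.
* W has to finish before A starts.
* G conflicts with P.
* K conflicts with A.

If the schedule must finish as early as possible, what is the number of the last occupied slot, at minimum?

The precedence chain requires at least 2 distinct slots.
Could 2 slots be enough, i.e. nothing placed later than 2? No: A must come after W (at 1 or later) → {2}; K must come after M (at 1 or later) → {2}; A can't share with K (2) → nothing is left.
So 2 slots is not enough.
3 works (last occupied slot: 3): for example W -> 2, Q -> 1, P -> 2, A -> 3, K -> 2, G -> 1, M -> 1.

slot 3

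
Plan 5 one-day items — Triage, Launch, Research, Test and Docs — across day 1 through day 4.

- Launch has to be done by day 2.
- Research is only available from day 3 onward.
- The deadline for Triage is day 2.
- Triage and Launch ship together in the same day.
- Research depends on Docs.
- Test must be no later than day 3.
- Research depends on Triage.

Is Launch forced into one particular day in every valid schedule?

No

Launch can be day 1 (e.g. Launch=day 1, Docs=day 1, Research=day 3, Test=day 1, Triage=day 1) or day 2 (e.g. Docs=day 1, Research=day 3, Triage=day 2, Launch=day 2, Test=day 1).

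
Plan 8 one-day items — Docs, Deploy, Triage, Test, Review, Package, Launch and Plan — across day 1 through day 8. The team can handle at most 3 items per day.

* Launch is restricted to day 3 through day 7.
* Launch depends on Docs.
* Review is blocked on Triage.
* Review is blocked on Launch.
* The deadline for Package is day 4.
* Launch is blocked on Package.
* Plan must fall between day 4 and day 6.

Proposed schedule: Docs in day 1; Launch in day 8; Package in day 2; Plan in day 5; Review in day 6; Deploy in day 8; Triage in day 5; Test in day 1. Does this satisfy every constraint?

No. Launch is restricted to day 3 through day 7 is not satisfied.

Launch depends on Docs — holds.
Review is blocked on Launch — violated.
Plan must fall between day 4 and day 6 — holds.
The team can handle at most 3 items per day — holds.
Launch is blocked on Package — holds.
The deadline for Package is day 4 — holds.
Review is blocked on Triage — holds.
Launch is restricted to day 3 through day 7 — violated.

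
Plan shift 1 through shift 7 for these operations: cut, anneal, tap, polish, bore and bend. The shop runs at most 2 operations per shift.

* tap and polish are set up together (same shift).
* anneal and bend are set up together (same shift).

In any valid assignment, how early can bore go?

bore at shift 1 is achievable: polish in shift 3, bend in shift 2, tap in shift 3, cut in shift 1, bore in shift 1, anneal in shift 2.

shift 1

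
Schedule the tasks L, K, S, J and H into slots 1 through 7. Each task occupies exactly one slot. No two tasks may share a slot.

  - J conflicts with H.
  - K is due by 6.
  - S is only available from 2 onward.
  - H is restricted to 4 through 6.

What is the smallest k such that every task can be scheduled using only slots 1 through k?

5

With at most 1 per slot and 5 tasks, at least 5 slots are needed.
H can't be placed before 4, so the schedule must run through at least slot 4.
5 works (last occupied slot: 5): for example J=5, H=4, S=2, L=1, K=3.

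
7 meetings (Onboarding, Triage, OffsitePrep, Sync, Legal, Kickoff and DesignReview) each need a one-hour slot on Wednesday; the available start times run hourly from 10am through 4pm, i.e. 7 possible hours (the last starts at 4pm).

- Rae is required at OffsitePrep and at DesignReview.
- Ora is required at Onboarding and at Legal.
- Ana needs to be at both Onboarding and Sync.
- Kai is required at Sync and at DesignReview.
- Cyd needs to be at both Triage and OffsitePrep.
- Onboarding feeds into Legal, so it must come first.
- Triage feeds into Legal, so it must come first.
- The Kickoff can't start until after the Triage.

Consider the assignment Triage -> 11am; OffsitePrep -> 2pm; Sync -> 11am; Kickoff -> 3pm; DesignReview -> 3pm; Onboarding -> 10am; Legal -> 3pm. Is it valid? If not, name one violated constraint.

Ana needs to be at both Onboarding and Sync — holds.
Triage feeds into Legal, so it must come first — holds.
Cyd needs to be at both Triage and OffsitePrep — holds.
The Kickoff can't start until after the Triage — holds.
Ora is required at Onboarding and at Legal — holds.
Onboarding feeds into Legal, so it must come first — holds.
Rae is required at OffsitePrep and at DesignReview — holds.
Kai is required at Sync and at DesignReview — holds.

Valid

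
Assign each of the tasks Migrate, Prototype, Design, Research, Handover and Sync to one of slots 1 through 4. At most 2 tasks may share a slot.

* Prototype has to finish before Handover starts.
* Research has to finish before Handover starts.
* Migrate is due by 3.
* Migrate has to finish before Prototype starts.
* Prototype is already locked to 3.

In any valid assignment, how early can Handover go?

Precedence pushes Handover to at least 4.
Handover at 4 is achievable: Design=2; Sync=2; Prototype=3; Migrate=1; Research=1; Handover=4.

4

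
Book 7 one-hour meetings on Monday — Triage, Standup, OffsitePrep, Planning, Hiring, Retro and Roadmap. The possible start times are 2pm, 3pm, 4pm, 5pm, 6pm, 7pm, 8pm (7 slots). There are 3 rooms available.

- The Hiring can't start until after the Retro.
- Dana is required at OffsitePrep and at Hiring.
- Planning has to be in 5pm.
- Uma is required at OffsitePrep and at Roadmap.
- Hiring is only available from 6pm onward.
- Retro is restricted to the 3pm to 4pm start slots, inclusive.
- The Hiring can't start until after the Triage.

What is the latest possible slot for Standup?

8pm

Standup at 8pm is achievable: Retro=3pm, OffsitePrep=2pm, Standup=8pm, Roadmap=3pm, Hiring=6pm, Planning=5pm, Triage=2pm.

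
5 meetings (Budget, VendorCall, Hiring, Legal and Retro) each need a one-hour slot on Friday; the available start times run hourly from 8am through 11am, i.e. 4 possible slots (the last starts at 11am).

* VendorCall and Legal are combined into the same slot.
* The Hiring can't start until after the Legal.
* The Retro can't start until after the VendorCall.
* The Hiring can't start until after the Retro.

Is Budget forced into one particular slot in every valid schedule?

Budget can be 8am (e.g. Budget -> 8am; Retro -> 9am; Legal -> 8am; Hiring -> 10am; VendorCall -> 8am) or 9am (e.g. Hiring in 10am, Legal in 8am, Retro in 9am, VendorCall in 8am, Budget in 9am).

No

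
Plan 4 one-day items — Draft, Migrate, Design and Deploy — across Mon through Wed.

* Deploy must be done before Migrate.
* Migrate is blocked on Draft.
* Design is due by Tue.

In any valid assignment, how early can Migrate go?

Precedence pushes Migrate to at least Tue.
Migrate at Tue is achievable: Migrate=Tue; Design=Mon; Deploy=Mon; Draft=Mon.

Tue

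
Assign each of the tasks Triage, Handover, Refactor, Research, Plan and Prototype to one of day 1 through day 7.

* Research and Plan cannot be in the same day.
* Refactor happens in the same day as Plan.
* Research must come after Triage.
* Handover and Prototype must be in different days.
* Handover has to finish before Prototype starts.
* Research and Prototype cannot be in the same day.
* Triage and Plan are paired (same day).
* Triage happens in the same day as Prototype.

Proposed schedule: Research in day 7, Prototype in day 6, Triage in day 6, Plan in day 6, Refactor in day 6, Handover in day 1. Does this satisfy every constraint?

Triage and Plan are paired (same day) — holds.
Research and Prototype cannot be in the same day — holds.
Research and Plan cannot be in the same day — holds.
Research must come after Triage — holds.
Handover has to finish before Prototype starts — holds.
Refactor happens in the same day as Plan — holds.
Triage happens in the same day as Prototype — holds.
Handover and Prototype must be in different days — holds.

Yes, all constraints hold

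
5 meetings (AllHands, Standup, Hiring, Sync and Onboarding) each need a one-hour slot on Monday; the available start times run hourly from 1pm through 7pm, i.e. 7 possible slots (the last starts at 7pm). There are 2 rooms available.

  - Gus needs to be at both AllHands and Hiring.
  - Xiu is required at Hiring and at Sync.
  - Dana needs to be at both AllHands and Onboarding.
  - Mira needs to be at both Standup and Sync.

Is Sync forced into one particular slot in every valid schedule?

No

Sync can be 1pm (e.g. Hiring=2pm, Standup=2pm, Onboarding=3pm, Sync=1pm, AllHands=1pm) or 2pm (e.g. Sync -> 2pm; Hiring -> 3pm; Standup -> 1pm; AllHands -> 1pm; Onboarding -> 2pm).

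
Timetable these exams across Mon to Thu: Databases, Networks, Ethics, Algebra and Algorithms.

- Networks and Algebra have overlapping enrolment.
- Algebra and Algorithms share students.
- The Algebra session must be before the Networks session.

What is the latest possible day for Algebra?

Downstream work caps Algebra at Wed.
Algebra at Wed is achievable: Networks in Thu, Algebra in Wed, Ethics in Mon, Algorithms in Mon, Databases in Mon.

Wed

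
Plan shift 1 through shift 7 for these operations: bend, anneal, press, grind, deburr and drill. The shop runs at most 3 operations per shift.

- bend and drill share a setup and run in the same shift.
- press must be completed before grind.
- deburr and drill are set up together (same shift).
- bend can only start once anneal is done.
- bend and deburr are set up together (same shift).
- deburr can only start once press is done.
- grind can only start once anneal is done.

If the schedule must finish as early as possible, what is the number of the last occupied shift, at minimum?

shift 3

The precedence chain requires at least 2 distinct shifts.
With at most 3 per shift and 6 operations, at least 2 shifts are needed.
Could 2 shifts be enough, i.e. nothing placed later than shift 2? No: grind must come after anneal (at shift 1 or later) → {shift 2}; anneal must come before grind (at shift 2 or earlier) → {shift 1}; press must come before grind (at shift 2 or earlier) → {shift 1}; deburr must come after press (at shift 1 or later) → {shift 2}; bend must come after anneal (at shift 1 or later) → {shift 2}; drill must be in the same shift as deburr (in {shift 2}) → {shift 2}; that puts bend, grind, deburr and drill all in shift 2 — more than 3 per shift.
So 2 shifts is not enough.
3 works (last occupied shift: shift 3): for example bend in shift 3, anneal in shift 1, drill in shift 3, deburr in shift 3, grind in shift 2, press in shift 1.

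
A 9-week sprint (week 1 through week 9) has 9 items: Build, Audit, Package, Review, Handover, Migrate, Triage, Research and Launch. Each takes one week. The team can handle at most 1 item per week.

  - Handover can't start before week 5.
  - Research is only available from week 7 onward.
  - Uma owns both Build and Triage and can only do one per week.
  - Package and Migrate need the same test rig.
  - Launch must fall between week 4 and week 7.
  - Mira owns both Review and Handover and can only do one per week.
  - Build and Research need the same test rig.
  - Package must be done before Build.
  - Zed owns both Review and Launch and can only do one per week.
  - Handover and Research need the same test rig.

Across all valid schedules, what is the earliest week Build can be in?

week 2

Precedence pushes Build to at least week 2.
Build at week 2 is achievable: Audit=week 3; Launch=week 4; Migrate=week 8; Triage=week 9; Build=week 2; Package=week 1; Review=week 6; Handover=week 5; Research=week 7.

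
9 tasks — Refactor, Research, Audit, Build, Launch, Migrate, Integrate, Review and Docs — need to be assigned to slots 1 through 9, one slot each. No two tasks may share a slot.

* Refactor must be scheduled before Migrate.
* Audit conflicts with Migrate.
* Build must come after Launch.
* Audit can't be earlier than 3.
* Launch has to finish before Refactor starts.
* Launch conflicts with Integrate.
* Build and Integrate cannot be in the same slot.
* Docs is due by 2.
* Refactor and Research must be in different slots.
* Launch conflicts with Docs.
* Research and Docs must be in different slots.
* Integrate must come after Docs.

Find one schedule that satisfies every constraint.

Audit=3, Review=9, Launch=2, Research=8, Build=5, Migrate=6, Docs=1, Refactor=4, Integrate=7

Checking: Docs(1) before Integrate(7); Launch(2) before Build(5); Refactor(4) before Migrate(6); Launch(2) before Refactor(4); Build(5) != Integrate(7); Audit(3) != Migrate(6); Refactor(4) != Research(8); Launch(2) != Integrate(7); Research(8) != Docs(1); Launch(2) != Docs(1); Docs=1 in [1,2]; Audit=3 in [3,9]; max 1 per slot (cap 1).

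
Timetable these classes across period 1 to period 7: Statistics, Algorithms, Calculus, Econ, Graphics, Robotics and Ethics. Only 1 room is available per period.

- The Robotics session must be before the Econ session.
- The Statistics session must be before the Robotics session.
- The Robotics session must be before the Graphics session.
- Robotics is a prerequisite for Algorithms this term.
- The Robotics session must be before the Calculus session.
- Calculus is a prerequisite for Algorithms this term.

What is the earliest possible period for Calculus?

Precedence pushes Calculus to at least period 3; downstream work caps Calculus at period 6.
Calculus at period 3 is achievable: Graphics -> period 6; Calculus -> period 3; Econ -> period 5; Algorithms -> period 4; Statistics -> period 1; Ethics -> period 7; Robotics -> period 2.

period 3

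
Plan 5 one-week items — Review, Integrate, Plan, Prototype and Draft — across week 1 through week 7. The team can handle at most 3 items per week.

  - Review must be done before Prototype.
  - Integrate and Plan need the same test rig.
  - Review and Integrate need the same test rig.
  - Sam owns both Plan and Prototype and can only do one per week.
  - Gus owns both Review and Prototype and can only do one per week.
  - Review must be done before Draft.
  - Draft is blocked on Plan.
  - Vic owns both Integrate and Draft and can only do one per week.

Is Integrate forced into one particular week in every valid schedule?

Integrate can be week 1 (e.g. Plan in week 2, Draft in week 3, Review in week 2, Integrate in week 1, Prototype in week 3) or week 2 (e.g. Plan=week 1, Review=week 1, Integrate=week 2, Draft=week 3, Prototype=week 2).

No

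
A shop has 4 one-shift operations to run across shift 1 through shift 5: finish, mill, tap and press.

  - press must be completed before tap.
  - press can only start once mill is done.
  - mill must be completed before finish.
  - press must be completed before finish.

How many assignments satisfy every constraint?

20

Splitting on finish: it can be shift 3 (3), shift 4 (7), shift 5 (10). Listing each branch's schedules as (mill, tap, press) by shift number:
finish=shift 3: (1,3,2) (1,4,2) (1,5,2) — 3.
finish=shift 4: (1,3,2) (1,4,2) (1,4,3) (1,5,2) (1,5,3) (2,4,3) (2,5,3) — 7.
finish=shift 5: (1,3,2) (1,4,2) (1,4,3) (1,5,2) (1,5,3) (1,5,4) (2,4,3) (2,5,3) (2,5,4) (3,5,4) — 10.
Summing: 3 + 7 + 10 = 20.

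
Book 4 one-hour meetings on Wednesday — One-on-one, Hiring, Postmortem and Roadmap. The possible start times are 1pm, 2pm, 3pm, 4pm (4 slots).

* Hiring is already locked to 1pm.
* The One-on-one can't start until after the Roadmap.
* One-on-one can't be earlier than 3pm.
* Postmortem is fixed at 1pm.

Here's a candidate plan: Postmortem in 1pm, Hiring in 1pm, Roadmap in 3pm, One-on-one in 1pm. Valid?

No. The One-on-one can't start until after the Roadmap is not satisfied.

Hiring is already locked to 1pm — holds.
Postmortem is fixed at 1pm — holds.
The One-on-one can't start until after the Roadmap — violated.
One-on-one can't be earlier than 3pm — violated.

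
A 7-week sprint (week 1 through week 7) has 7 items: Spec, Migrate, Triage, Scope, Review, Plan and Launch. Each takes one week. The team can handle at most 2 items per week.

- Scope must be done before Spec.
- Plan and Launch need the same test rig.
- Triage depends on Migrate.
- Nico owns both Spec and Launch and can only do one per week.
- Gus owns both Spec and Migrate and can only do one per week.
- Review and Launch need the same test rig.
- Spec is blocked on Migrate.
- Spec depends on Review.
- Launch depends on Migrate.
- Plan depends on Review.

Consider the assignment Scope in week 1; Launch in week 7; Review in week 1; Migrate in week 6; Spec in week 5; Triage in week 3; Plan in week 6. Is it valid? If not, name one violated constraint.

No — it violates: Triage depends on Migrate

Nico owns both Spec and Launch and can only do one per week — holds.
Scope must be done before Spec — holds.
Review and Launch need the same test rig — holds.
Launch depends on Migrate — holds.
Spec is blocked on Migrate — violated.
The team can handle at most 2 items per week — holds.
Spec depends on Review — holds.
Gus owns both Spec and Migrate and can only do one per week — holds.
Plan depends on Review — holds.
Triage depends on Migrate — violated.
Plan and Launch need the same test rig — holds.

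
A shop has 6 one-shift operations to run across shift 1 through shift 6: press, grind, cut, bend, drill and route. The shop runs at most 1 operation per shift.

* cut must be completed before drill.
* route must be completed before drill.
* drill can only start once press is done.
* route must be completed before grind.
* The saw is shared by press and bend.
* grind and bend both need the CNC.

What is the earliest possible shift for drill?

Precedence pushes drill to at least shift 2.
drill at shift 4 is achievable: press=shift 2; bend=shift 6; drill=shift 4; route=shift 1; cut=shift 3; grind=shift 5.
Nothing earlier works — the conflict and capacity constraints rule out every shift before shift 4.

shift 4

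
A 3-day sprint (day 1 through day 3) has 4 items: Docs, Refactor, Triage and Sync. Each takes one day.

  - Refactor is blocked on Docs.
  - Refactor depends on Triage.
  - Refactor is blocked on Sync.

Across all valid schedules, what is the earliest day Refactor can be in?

Precedence pushes Refactor to at least day 2.
Refactor at day 2 is achievable: Docs in day 1; Refactor in day 2; Triage in day 1; Sync in day 1.

day 2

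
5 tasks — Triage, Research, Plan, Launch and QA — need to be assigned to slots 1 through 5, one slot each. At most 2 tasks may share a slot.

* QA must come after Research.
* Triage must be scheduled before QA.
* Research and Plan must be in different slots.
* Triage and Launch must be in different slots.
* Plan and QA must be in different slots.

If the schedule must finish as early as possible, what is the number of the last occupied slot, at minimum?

slot 3

The precedence chain requires at least 2 distinct slots.
With at most 2 per slot and 5 tasks, at least 3 slots are needed.
3 works (last occupied slot: 3): for example Triage -> 1, Research -> 1, Launch -> 2, Plan -> 3, QA -> 2.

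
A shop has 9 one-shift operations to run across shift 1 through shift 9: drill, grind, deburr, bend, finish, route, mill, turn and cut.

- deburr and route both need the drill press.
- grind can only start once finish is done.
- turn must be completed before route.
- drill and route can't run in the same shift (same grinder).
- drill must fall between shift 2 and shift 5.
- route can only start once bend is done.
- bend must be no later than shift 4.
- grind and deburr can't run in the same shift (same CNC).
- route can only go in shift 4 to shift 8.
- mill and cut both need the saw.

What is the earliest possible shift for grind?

Precedence pushes grind to at least shift 2.
grind at shift 2 is achievable: route in shift 4, drill in shift 2, cut in shift 2, mill in shift 1, finish in shift 1, grind in shift 2, deburr in shift 1, bend in shift 1, turn in shift 1.

shift 2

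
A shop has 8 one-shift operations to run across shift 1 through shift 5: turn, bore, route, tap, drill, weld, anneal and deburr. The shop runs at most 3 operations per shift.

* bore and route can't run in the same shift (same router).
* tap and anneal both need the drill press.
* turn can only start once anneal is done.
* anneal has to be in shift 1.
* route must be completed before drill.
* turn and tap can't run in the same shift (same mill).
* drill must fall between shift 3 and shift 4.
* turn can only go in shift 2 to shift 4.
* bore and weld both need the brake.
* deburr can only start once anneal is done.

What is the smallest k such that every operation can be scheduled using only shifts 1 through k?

The precedence chain requires at least 2 distinct shifts.
With at most 3 per shift and 8 operations, at least 3 shifts are needed.
drill can't be placed before shift 3, so the schedule must run through at least shift 3.
3 works (last occupied shift: shift 3): for example deburr -> shift 2; weld -> shift 1; bore -> shift 2; turn -> shift 2; tap -> shift 3; route -> shift 1; anneal -> shift 1; drill -> shift 3.

3 shifts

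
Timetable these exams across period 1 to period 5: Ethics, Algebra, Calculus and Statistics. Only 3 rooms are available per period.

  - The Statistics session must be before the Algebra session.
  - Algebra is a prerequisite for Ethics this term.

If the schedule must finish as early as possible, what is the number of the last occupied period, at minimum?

The precedence chain requires at least 3 distinct periods.
With at most 3 per period and 4 exams, at least 2 periods are needed.
3 works (last occupied period: period 3): for example Ethics in period 3; Statistics in period 1; Calculus in period 1; Algebra in period 2.

period 3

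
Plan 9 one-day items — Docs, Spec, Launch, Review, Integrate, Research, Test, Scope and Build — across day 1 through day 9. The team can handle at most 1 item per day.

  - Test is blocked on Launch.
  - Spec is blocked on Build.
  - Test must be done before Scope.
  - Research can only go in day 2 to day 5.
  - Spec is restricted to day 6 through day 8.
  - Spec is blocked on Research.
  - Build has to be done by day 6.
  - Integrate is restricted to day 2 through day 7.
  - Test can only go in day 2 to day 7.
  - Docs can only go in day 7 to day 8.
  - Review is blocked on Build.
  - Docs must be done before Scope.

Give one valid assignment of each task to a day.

Test in day 3; Build in day 4; Research in day 2; Integrate in day 5; Review in day 9; Docs in day 7; Launch in day 1; Spec in day 6; Scope in day 8

Checking: Launch(day 1) before Test(day 3); Build(day 4) before Review(day 9); Research(day 2) before Spec(day 6); Docs(day 7) before Scope(day 8); Build(day 4) before Spec(day 6); Test(day 3) before Scope(day 8); Research=day 2 in [day 2,day 5]; Integrate=day 5 in [day 2,day 7]; Spec=day 6 in [day 6,day 8]; Build=day 4 in [day 1,day 6]; Docs=day 7 in [day 7,day 8]; Test=day 3 in [day 2,day 7]; max 1 per day (cap 1).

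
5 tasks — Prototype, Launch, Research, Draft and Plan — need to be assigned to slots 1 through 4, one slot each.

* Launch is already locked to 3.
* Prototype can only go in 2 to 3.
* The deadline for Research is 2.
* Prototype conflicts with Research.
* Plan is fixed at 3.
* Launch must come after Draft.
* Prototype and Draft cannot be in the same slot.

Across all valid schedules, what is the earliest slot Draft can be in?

Downstream work caps Draft at 2.
Draft at 1 is achievable: Research in 1, Launch in 3, Plan in 3, Draft in 1, Prototype in 2.

1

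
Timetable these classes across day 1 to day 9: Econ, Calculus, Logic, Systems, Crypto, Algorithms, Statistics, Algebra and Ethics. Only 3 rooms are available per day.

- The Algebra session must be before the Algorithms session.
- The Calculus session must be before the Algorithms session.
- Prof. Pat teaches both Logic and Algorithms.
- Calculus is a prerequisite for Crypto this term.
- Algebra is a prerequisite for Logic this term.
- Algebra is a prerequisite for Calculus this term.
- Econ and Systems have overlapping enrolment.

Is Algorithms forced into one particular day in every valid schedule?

Algorithms can be day 3 (e.g. Statistics in day 1; Econ in day 1; Ethics in day 3; Logic in day 2; Calculus in day 2; Algorithms in day 3; Crypto in day 3; Algebra in day 1; Systems in day 2) or day 4 (e.g. Calculus in day 2; Crypto in day 3; Statistics in day 1; Systems in day 2; Logic in day 2; Algebra in day 1; Ethics in day 3; Algorithms in day 4; Econ in day 1).

No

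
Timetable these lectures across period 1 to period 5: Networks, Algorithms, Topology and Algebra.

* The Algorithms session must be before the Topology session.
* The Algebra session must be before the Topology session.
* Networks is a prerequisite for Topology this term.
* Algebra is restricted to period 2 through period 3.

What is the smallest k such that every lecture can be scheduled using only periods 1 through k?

3

The precedence chain requires at least 2 distinct periods.
Propagating the time windows through the other constraints, Topology can't land before period 3, so the schedule must run through at least period 3.
3 works (last occupied period: period 3): for example Algebra in period 2, Algorithms in period 1, Topology in period 3, Networks in period 1.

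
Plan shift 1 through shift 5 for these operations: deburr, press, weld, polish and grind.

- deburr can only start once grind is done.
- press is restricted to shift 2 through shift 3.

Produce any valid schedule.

press -> shift 2, weld -> shift 1, deburr -> shift 2, grind -> shift 1, polish -> shift 1

Checking: grind(shift 1) before deburr(shift 2); press=shift 2 in [shift 2,shift 3].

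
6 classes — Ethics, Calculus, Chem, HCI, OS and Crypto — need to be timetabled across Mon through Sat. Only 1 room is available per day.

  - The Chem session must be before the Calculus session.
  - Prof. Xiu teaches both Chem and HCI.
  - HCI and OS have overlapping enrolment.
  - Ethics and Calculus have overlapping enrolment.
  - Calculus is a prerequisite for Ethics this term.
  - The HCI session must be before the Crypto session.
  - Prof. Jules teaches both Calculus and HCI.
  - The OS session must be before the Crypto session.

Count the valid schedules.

40

Splitting on Ethics: it can be Wed (2), Thu (6), Fri (12), Sat (20). Listing each branch's schedules as (Calculus, Chem, HCI, OS, Crypto):
Ethics=Wed: (Tue,Mon,Thu,Fri,Sat) (Tue,Mon,Fri,Thu,Sat) — 2.
Ethics=Thu: (Tue,Mon,Wed,Fri,Sat) (Tue,Mon,Fri,Wed,Sat) (Wed,Mon,Tue,Fri,Sat) (Wed,Mon,Fri,Tue,Sat) (Wed,Tue,Mon,Fri,Sat) (Wed,Tue,Fri,Mon,Sat) — 6.
Ethics=Fri: (Tue,Mon,Wed,Thu,Sat) (Tue,Mon,Thu,Wed,Sat) (Wed,Mon,Tue,Thu,Sat) (Wed,Mon,Thu,Tue,Sat) (Wed,Tue,Mon,Thu,Sat) (Wed,Tue,Thu,Mon,Sat) (Thu,Mon,Tue,Wed,Sat) (Thu,Mon,Wed,Tue,Sat) (Thu,Tue,Mon,Wed,Sat) (Thu,Tue,Wed,Mon,Sat) (Thu,Wed,Mon,Tue,Sat) (Thu,Wed,Tue,Mon,Sat) — 12.
Ethics=Sat: (Tue,Mon,Wed,Thu,Fri) (Tue,Mon,Thu,Wed,Fri) (Wed,Mon,Tue,Thu,Fri) (Wed,Mon,Thu,Tue,Fri) (Wed,Tue,Mon,Thu,Fri) (Wed,Tue,Thu,Mon,Fri) (Thu,Mon,Tue,Wed,Fri) (Thu,Mon,Wed,Tue,Fri) (Thu,Tue,Mon,Wed,Fri) (Thu,Tue,Wed,Mon,Fri) (Thu,Wed,Mon,Tue,Fri) (Thu,Wed,Tue,Mon,Fri) (Fri,Mon,Tue,Wed,Thu) (Fri,Mon,Wed,Tue,Thu) (Fri,Tue,Mon,Wed,Thu) (Fri,Tue,Wed,Mon,Thu) (Fri,Wed,Mon,Tue,Thu) (Fri,Wed,Tue,Mon,Thu) (Fri,Thu,Mon,Tue,Wed) (Fri,Thu,Tue,Mon,Wed) — 20.
Summing: 2 + 6 + 12 + 20 = 40.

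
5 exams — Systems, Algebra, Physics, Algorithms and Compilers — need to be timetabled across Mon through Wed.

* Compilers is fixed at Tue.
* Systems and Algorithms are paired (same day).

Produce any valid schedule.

Algorithms in Mon, Compilers in Tue, Physics in Mon, Systems in Mon, Algebra in Mon

Checking: Systems = Algorithms = Mon; Compilers=Tue in [Tue,Tue].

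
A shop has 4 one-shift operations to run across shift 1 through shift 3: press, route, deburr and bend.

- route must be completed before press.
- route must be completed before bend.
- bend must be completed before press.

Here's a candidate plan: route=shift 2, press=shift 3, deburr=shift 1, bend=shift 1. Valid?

route must be completed before bend — violated.
bend must be completed before press — holds.
route must be completed before press — holds.

No. route must be completed before bend is not satisfied.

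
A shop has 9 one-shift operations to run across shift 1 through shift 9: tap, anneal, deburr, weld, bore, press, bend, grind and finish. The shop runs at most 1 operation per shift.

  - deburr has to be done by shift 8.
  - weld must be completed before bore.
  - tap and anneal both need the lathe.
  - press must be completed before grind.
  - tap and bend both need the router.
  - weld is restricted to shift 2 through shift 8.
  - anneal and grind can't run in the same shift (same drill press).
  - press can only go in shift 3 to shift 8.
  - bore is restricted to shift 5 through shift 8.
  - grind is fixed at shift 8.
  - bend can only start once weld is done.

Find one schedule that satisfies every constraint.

bore=shift 5, weld=shift 2, tap=shift 6, deburr=shift 1, bend=shift 4, anneal=shift 7, grind=shift 8, press=shift 3, finish=shift 9

Checking: weld(shift 2) before bore(shift 5); press(shift 3) before grind(shift 8); weld(shift 2) before bend(shift 4); tap(shift 6) != bend(shift 4); tap(shift 6) != anneal(shift 7); anneal(shift 7) != grind(shift 8); bore=shift 5 in [shift 5,shift 8]; weld=shift 2 in [shift 2,shift 8]; grind=shift 8 in [shift 8,shift 8]; press=shift 3 in [shift 3,shift 8]; deburr=shift 1 in [shift 1,shift 8]; max 1 per shift (cap 1).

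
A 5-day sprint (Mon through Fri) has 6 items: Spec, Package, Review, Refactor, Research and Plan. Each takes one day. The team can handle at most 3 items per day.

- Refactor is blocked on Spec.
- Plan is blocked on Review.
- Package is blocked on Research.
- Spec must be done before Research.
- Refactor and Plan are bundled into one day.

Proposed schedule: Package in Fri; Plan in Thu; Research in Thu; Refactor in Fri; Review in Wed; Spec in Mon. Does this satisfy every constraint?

Package is blocked on Research — holds.
Plan is blocked on Review — holds.
The team can handle at most 3 items per day — holds.
Refactor is blocked on Spec — holds.
Spec must be done before Research — holds.
Refactor and Plan are bundled into one day — violated.

No — it violates: Refactor and Plan are bundled into one day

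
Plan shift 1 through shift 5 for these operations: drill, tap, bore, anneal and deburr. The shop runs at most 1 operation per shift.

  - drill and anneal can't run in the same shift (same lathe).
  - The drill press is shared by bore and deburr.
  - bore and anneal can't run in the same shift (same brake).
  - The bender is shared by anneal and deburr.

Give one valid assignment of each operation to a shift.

anneal -> shift 4, bore -> shift 3, drill -> shift 1, deburr -> shift 5, tap -> shift 2

Checking: bore(shift 3) != deburr(shift 5); bore(shift 3) != anneal(shift 4); drill(shift 1) != anneal(shift 4); anneal(shift 4) != deburr(shift 5); max 1 per shift (cap 1).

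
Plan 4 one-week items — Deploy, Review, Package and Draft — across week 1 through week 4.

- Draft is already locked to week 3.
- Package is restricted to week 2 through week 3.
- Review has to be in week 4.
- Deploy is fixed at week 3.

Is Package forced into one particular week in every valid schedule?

No

Package can be week 2 (e.g. Review in week 4; Package in week 2; Draft in week 3; Deploy in week 3) or week 3 (e.g. Package=week 3; Review=week 4; Draft=week 3; Deploy=week 3).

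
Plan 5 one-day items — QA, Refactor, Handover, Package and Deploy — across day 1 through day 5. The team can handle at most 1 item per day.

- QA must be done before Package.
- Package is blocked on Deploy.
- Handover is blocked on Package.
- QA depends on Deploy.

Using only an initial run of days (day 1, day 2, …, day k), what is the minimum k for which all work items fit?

5

The precedence chain requires at least 4 distinct days.
With at most 1 per day and 5 work items, at least 5 days are needed.
5 works (last occupied day: day 5): for example Handover=day 4; Deploy=day 1; Refactor=day 5; QA=day 2; Package=day 3.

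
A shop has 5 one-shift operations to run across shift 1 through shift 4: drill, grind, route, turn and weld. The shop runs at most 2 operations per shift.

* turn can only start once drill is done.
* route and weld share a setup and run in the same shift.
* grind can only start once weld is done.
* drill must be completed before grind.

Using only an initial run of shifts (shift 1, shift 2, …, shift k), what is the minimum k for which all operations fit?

3 shifts

The precedence chain requires at least 2 distinct shifts.
With at most 2 per shift and 5 operations, at least 3 shifts are needed.
3 works (last occupied shift: shift 3): for example weld -> shift 2, grind -> shift 3, route -> shift 2, drill -> shift 1, turn -> shift 3.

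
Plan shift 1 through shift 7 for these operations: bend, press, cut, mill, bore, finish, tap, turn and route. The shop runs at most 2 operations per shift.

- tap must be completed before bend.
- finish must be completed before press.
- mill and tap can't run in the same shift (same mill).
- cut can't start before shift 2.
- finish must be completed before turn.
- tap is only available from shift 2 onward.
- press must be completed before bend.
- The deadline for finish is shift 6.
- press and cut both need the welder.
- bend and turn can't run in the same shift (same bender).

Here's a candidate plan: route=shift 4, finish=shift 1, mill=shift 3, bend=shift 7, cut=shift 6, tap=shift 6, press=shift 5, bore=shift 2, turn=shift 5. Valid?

finish must be completed before press — holds.
finish must be completed before turn — holds.
bend and turn can't run in the same shift (same bender) — holds.
press and cut both need the welder — holds.
mill and tap can't run in the same shift (same mill) — holds.
The deadline for finish is shift 6 — holds.
cut can't start before shift 2 — holds.
The shop runs at most 2 operations per shift — holds.
tap must be completed before bend — holds.
tap is only available from shift 2 onward — holds.
press must be completed before bend — holds.

Yes, all constraints hold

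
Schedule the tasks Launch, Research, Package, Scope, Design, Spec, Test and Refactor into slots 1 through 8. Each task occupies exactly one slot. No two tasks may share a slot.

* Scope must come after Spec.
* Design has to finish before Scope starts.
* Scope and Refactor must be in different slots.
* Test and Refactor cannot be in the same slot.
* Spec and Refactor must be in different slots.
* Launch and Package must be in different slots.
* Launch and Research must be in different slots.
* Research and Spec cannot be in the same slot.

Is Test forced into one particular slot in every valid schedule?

No

Test can be 1 (e.g. Spec=3; Package=7; Research=6; Test=1; Design=2; Launch=5; Refactor=8; Scope=4) or 2 (e.g. Launch in 5; Package in 7; Test in 2; Spec in 3; Research in 6; Design in 1; Scope in 4; Refactor in 8).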